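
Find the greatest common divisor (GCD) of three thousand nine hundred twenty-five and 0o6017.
Convert three thousand nine hundred twenty-five (English words) → 3×1000 + 9×100 + 25 = 3925 (decimal)
Convert 0o6017 (octal) → 6×512 + 1×8 + 7 = 3087 (decimal)
Compute gcd(3925, 3087) = 1
1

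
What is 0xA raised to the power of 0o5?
Convert 0xA (hexadecimal) → 10 (decimal)
Convert 0o5 (octal) → 5 (decimal)
Compute 10 ^ 5 = 100000
100000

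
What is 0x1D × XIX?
Convert 0x1D (hexadecimal) → 1×16 + 13 = 29 (decimal)
Convert XIX (Roman numeral) → 10 + 9 = 19 (decimal)
Compute 29 × 19 = 551
551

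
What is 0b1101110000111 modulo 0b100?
Convert 0b1101110000111 (binary) → 4096 + 2048 + 512 + 256 + 128 + 4 + 2 + 1 = 7047 (decimal)
Convert 0b100 (binary) → 4 (decimal)
Compute 7047 mod 4 = 3
3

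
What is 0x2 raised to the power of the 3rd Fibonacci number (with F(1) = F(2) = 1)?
Convert 0x2 (hexadecimal) → 2 (decimal)
Convert the 3rd Fibonacci number (with F(1) = F(2) = 1) (Fibonacci index) → 1, 1, 2 → 2 (decimal)
Compute 2 ^ 2 = 4
4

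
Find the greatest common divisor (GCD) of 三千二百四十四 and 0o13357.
Convert 三千二百四十四 (Chinese numeral) → 3×1000 + 2×100 + 4×10 + 4 = 3244 (decimal)
Convert 0o13357 (octal) → 1×4096 + 3×512 + 3×64 + 5×8 + 7 = 5871 (decimal)
Compute gcd(3244, 5871) = 1
1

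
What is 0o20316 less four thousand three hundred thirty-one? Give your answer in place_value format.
Convert 0o20316 (octal) → 2×4096 + 3×64 + 1×8 + 6 = 8398 (decimal)
Convert four thousand three hundred thirty-one (English words) → 4×1000 + 3×100 + 31 = 4331 (decimal)
Compute 8398 - 4331 = 4067
Convert 4067 (decimal) → 4067 = 4×1000 + 6×10 + 7 → 4 thousands, 6 tens, 7 ones (place-value notation)
4 thousands, 6 tens, 7 ones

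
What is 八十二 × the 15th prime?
Convert 八十二 (Chinese numeral) → 8×10 + 2 = 82 (decimal)
Convert the 15th prime (prime index) → 47 (decimal)
Compute 82 × 47 = 3854
3854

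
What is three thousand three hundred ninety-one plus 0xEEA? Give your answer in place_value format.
Convert three thousand three hundred ninety-one (English words) → 3×1000 + 3×100 + 91 = 3391 (decimal)
Convert 0xEEA (hexadecimal) → 14×256 + 14×16 + 10 = 3818 (decimal)
Compute 3391 + 3818 = 7209
Convert 7209 (decimal) → 7209 = 7×1000 + 2×100 + 9 → 7 thousands, 2 hundreds, 9 ones (place-value notation)
7 thousands, 2 hundreds, 9 ones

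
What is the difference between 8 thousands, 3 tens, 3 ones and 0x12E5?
Convert 8 thousands, 3 tens, 3 ones (place-value notation) → 8×1000 + 3×10 + 3 = 8033 (decimal)
Convert 0x12E5 (hexadecimal) → 1×4096 + 2×256 + 14×16 + 5 = 4837 (decimal)
Difference: |8033 - 4837| = 3196
3196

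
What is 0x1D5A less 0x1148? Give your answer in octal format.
Convert 0x1D5A (hexadecimal) → 1×4096 + 13×256 + 5×16 + 10 = 7514 (decimal)
Convert 0x1148 (hexadecimal) → 1×4096 + 1×256 + 4×16 + 8 = 4424 (decimal)
Compute 7514 - 4424 = 3090
Convert 3090 (decimal) → 3090 = 6×512 + 2×8 + 2 → 0o6022 (octal)
0o6022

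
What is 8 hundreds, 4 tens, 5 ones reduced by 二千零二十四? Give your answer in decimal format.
Convert 8 hundreds, 4 tens, 5 ones (place-value notation) → 8×100 + 4×10 + 5 = 845 (decimal)
Convert 二千零二十四 (Chinese numeral) → 2×1000 + 2×10 + 4 = 2024 (decimal)
Compute 845 - 2024 = -1179
-1179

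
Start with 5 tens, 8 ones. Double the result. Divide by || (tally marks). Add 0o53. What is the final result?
Convert 5 tens, 8 ones (place-value notation) → 5×10 + 8 = 58 (decimal)
Start: 58
58 × 2 = 116
Convert || (tally marks) → 2 (decimal)
116 ÷ 2 = 58
Convert 0o53 (octal) → 5×8 + 3 = 43 (decimal)
58 + 43 = 101
101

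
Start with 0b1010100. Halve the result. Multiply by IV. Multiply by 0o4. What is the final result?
Convert 0b1010100 (binary) → 64 + 16 + 4 = 84 (decimal)
Start: 84
84 ÷ 2 = 42
Convert IV (Roman numeral) → 4 (decimal)
42 × 4 = 168
Convert 0o4 (octal) → 4 (decimal)
168 × 4 = 672
672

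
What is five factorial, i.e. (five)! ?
Convert five (English words) → 5 (decimal)
Compute 5! = 120
120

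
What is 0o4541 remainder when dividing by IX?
Convert 0o4541 (octal) → 4×512 + 5×64 + 4×8 + 1 = 2401 (decimal)
Convert IX (Roman numeral) → 9 (decimal)
Compute 2401 mod 9 = 7
7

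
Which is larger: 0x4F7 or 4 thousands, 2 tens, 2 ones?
Convert 0x4F7 (hexadecimal) → 4×256 + 15×16 + 7 = 1271 (decimal)
Convert 4 thousands, 2 tens, 2 ones (place-value notation) → 4×1000 + 2×10 + 2 = 4022 (decimal)
Compare 1271 vs 4022: larger = 4022
4022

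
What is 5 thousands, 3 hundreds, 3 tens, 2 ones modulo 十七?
Convert 5 thousands, 3 hundreds, 3 tens, 2 ones (place-value notation) → 5×1000 + 3×100 + 3×10 + 2 = 5332 (decimal)
Convert 十七 (Chinese numeral) → 1×10 + 7 = 17 (decimal)
Compute 5332 mod 17 = 11
11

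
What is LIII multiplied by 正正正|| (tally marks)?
Convert LIII (Roman numeral) → 50 + 1 + 1 + 1 = 53 (decimal)
Convert 正正正|| (tally marks) → 5 + 5 + 5 + 2 = 17 (decimal)
Compute 53 × 17 = 901
901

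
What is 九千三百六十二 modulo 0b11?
Convert 九千三百六十二 (Chinese numeral) → 9×1000 + 3×100 + 6×10 + 2 = 9362 (decimal)
Convert 0b11 (binary) → 2 + 1 = 3 (decimal)
Compute 9362 mod 3 = 2
2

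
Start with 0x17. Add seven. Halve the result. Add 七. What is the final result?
Convert 0x17 (hexadecimal) → 1×16 + 7 = 23 (decimal)
Start: 23
Convert seven (English words) → 7 (decimal)
23 + 7 = 30
30 ÷ 2 = 15
Convert 七 (Chinese numeral) → 7 (decimal)
15 + 7 = 22
22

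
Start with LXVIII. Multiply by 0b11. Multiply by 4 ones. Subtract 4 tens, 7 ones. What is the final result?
Convert LXVIII (Roman numeral) → 50 + 10 + 5 + 1 + 1 + 1 = 68 (decimal)
Start: 68
Convert 0b11 (binary) → 2 + 1 = 3 (decimal)
68 × 3 = 204
Convert 4 ones (place-value notation) → 4 (decimal)
204 × 4 = 816
Convert 4 tens, 7 ones (place-value notation) → 4×10 + 7 = 47 (decimal)
816 - 47 = 769
769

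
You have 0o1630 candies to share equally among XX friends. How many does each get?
Convert 0o1630 (octal) → 1×512 + 6×64 + 3×8 = 920 (decimal)
Convert XX (Roman numeral) → 10 + 10 = 20 (decimal)
Compute 920 ÷ 20 = 46
46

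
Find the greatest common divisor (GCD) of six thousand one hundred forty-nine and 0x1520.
Convert six thousand one hundred forty-nine (English words) → 6×1000 + 1×100 + 49 = 6149 (decimal)
Convert 0x1520 (hexadecimal) → 1×4096 + 5×256 + 2×16 = 5408 (decimal)
Compute gcd(6149, 5408) = 13
13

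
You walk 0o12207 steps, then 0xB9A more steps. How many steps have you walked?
Convert 0o12207 (octal) → 1×4096 + 2×512 + 2×64 + 7 = 5255 (decimal)
Convert 0xB9A (hexadecimal) → 11×256 + 9×16 + 10 = 2970 (decimal)
Compute 5255 + 2970 = 8225
8225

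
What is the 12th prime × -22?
Convert the 12th prime (prime index) → 37 (decimal)
Compute 37 × -22 = -814
-814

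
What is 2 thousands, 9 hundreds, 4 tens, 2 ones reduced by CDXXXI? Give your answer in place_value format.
Convert 2 thousands, 9 hundreds, 4 tens, 2 ones (place-value notation) → 2×1000 + 9×100 + 4×10 + 2 = 2942 (decimal)
Convert CDXXXI (Roman numeral) → 400 + 10 + 10 + 10 + 1 = 431 (decimal)
Compute 2942 - 431 = 2511
Convert 2511 (decimal) → 2511 = 2×1000 + 5×100 + 1×10 + 1 → 2 thousands, 5 hundreds, 1 ten, 1 one (place-value notation)
2 thousands, 5 hundreds, 1 ten, 1 one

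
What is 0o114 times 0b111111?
Convert 0o114 (octal) → 1×64 + 1×8 + 4 = 76 (decimal)
Convert 0b111111 (binary) → 32 + 16 + 8 + 4 + 2 + 1 = 63 (decimal)
Compute 76 × 63 = 4788
4788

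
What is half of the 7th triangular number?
The 7th triangular number = 7×8/2 = 28
Compute 28 ÷ 2 = 14
14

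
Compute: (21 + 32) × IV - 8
Convert IV (Roman numeral) → 4 (decimal)
Expression in decimal: (21 + 32) × 4 - 8
Parentheses first: 21 + 32 = 53
Multiply: 53 × 4 = 212
Subtract: 212 - 8 = 204
204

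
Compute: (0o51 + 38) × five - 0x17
Convert 0o51 (octal) → 5×8 + 1 = 41 (decimal)
Convert five (English words) → 5 (decimal)
Convert 0x17 (hexadecimal) → 1×16 + 7 = 23 (decimal)
Expression in decimal: (41 + 38) × 5 - 23
Parentheses first: 41 + 38 = 79
Multiply: 79 × 5 = 395
Subtract: 395 - 23 = 372
372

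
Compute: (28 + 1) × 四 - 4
Convert 四 (Chinese numeral) → 4 (decimal)
Expression in decimal: (28 + 1) × 4 - 4
Parentheses first: 28 + 1 = 29
Multiply: 29 × 4 = 116
Subtract: 116 - 4 = 112
112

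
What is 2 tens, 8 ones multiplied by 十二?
Convert 2 tens, 8 ones (place-value notation) → 2×10 + 8 = 28 (decimal)
Convert 十二 (Chinese numeral) → 1×10 + 2 = 12 (decimal)
Compute 28 × 12 = 336
336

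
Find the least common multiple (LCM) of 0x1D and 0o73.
Convert 0x1D (hexadecimal) → 1×16 + 13 = 29 (decimal)
Convert 0o73 (octal) → 7×8 + 3 = 59 (decimal)
Compute lcm(29, 59) = 1711
1711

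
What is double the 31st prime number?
The 31st prime number = 127
Compute 127 × 2 = 254
254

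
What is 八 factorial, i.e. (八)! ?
Convert 八 (Chinese numeral) → 8 (decimal)
Compute 8! = 40320
40320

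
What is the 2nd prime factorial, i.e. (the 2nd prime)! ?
Convert the 2nd prime (prime index) → 3 (decimal)
Compute 3! = 6
6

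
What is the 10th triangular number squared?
The 10th triangular number = 10×11/2 = 55
Compute 55² = 55 × 55 = 3025
3025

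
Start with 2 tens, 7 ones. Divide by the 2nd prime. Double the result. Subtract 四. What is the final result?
Convert 2 tens, 7 ones (place-value notation) → 2×10 + 7 = 27 (decimal)
Start: 27
Convert the 2nd prime (prime index) → 3 (decimal)
27 ÷ 3 = 9
9 × 2 = 18
Convert 四 (Chinese numeral) → 4 (decimal)
18 - 4 = 14
14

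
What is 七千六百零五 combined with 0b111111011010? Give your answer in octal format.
Convert 七千六百零五 (Chinese numeral) → 7×1000 + 6×100 + 5 = 7605 (decimal)
Convert 0b111111011010 (binary) → 2048 + 1024 + 512 + 256 + 128 + 64 + 16 + 8 + 2 = 4058 (decimal)
Compute 7605 + 4058 = 11663
Convert 11663 (decimal) → 11663 = 2×4096 + 6×512 + 6×64 + 1×8 + 7 → 0o26617 (octal)
0o26617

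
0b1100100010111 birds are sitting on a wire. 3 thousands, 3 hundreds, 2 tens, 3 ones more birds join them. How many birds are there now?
Convert 0b1100100010111 (binary) → 4096 + 2048 + 256 + 16 + 4 + 2 + 1 = 6423 (decimal)
Convert 3 thousands, 3 hundreds, 2 tens, 3 ones (place-value notation) → 3×1000 + 3×100 + 2×10 + 3 = 3323 (decimal)
Compute 6423 + 3323 = 9746
9746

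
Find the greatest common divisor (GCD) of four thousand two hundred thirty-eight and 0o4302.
Convert four thousand two hundred thirty-eight (English words) → 4×1000 + 2×100 + 38 = 4238 (decimal)
Convert 0o4302 (octal) → 4×512 + 3×64 + 2 = 2242 (decimal)
Compute gcd(4238, 2242) = 2
2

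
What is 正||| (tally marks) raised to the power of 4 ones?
Convert 正||| (tally marks) → 5 + 3 = 8 (decimal)
Convert 4 ones (place-value notation) → 4 (decimal)
Compute 8 ^ 4 = 4096
4096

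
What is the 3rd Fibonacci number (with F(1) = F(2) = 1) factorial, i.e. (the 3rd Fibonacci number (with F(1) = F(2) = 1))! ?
Convert the 3rd Fibonacci number (with F(1) = F(2) = 1) (Fibonacci index) → 1, 1, 2 → 2 (decimal)
Compute 2! = 2
2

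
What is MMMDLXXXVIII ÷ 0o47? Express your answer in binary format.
Convert MMMDLXXXVIII (Roman numeral) → 1000 + 1000 + 1000 + 500 + 50 + 10 + 10 + 10 + 5 + 1 + 1 + 1 = 3588 (decimal)
Convert 0o47 (octal) → 4×8 + 7 = 39 (decimal)
Compute 3588 ÷ 39 = 92
Convert 92 (decimal) → 92 = 64 + 16 + 8 + 4 → 0b1011100 (binary)
0b1011100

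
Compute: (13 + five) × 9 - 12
Convert five (English words) → 5 (decimal)
Expression in decimal: (13 + 5) × 9 - 12
Parentheses first: 13 + 5 = 18
Multiply: 18 × 9 = 162
Subtract: 162 - 12 = 150
150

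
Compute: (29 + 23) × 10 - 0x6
Convert 0x6 (hexadecimal) → 6 (decimal)
Expression in decimal: (29 + 23) × 10 - 6
Parentheses first: 29 + 23 = 52
Multiply: 52 × 10 = 520
Subtract: 520 - 6 = 514
514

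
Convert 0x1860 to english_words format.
Convert 0x1860 (hexadecimal) → 1×4096 + 8×256 + 6×16 = 6240 (decimal)
Convert 6240 (decimal) → 6240 = 6×1000 + 2×100 + 40 → six thousand two hundred forty (English words)
six thousand two hundred forty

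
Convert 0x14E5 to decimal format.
Convert 0x14E5 (hexadecimal) → 1×4096 + 4×256 + 14×16 + 5 = 5349 (decimal)
5349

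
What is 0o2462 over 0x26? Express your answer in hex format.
Convert 0o2462 (octal) → 2×512 + 4×64 + 6×8 + 2 = 1330 (decimal)
Convert 0x26 (hexadecimal) → 2×16 + 6 = 38 (decimal)
Compute 1330 ÷ 38 = 35
Convert 35 (decimal) → 35 = 2×16 + 3 → 0x23 (hexadecimal)
0x23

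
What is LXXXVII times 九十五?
Convert LXXXVII (Roman numeral) → 50 + 10 + 10 + 10 + 5 + 1 + 1 = 87 (decimal)
Convert 九十五 (Chinese numeral) → 9×10 + 5 = 95 (decimal)
Compute 87 × 95 = 8265
8265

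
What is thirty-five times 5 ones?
Convert thirty-five (English words) → 35 (decimal)
Convert 5 ones (place-value notation) → 5 (decimal)
Compute 35 × 5 = 175
175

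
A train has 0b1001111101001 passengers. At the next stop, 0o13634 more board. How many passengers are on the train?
Convert 0b1001111101001 (binary) → 4096 + 512 + 256 + 128 + 64 + 32 + 8 + 1 = 5097 (decimal)
Convert 0o13634 (octal) → 1×4096 + 3×512 + 6×64 + 3×8 + 4 = 6044 (decimal)
Compute 5097 + 6044 = 11141
11141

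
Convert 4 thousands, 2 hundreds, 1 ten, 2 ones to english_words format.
Convert 4 thousands, 2 hundreds, 1 ten, 2 ones (place-value notation) → 4×1000 + 2×100 + 1×10 + 2 = 4212 (decimal)
Convert 4212 (decimal) → 4212 = 4×1000 + 2×100 + 12 → four thousand two hundred twelve (English words)
four thousand two hundred twelve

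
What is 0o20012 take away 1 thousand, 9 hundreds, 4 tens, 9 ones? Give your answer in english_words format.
Convert 0o20012 (octal) → 2×4096 + 1×8 + 2 = 8202 (decimal)
Convert 1 thousand, 9 hundreds, 4 tens, 9 ones (place-value notation) → 1×1000 + 9×100 + 4×10 + 9 = 1949 (decimal)
Compute 8202 - 1949 = 6253
Convert 6253 (decimal) → 6253 = 6×1000 + 2×100 + 53 → six thousand two hundred fifty-three (English words)
six thousand two hundred fifty-three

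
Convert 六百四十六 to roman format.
Convert 六百四十六 (Chinese numeral) → 6×100 + 4×10 + 6 = 646 (decimal)
Convert 646 (decimal) → 646 = 500 + 100 + 40 + 5 + 1 → DCXLVI (Roman numeral)
DCXLVI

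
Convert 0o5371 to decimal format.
Convert 0o5371 (octal) → 5×512 + 3×64 + 7×8 + 1 = 2809 (decimal)
2809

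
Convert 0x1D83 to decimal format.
Convert 0x1D83 (hexadecimal) → 1×4096 + 13×256 + 8×16 + 3 = 7555 (decimal)
7555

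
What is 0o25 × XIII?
Convert 0o25 (octal) → 2×8 + 5 = 21 (decimal)
Convert XIII (Roman numeral) → 10 + 1 + 1 + 1 = 13 (decimal)
Compute 21 × 13 = 273
273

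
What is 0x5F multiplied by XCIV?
Convert 0x5F (hexadecimal) → 5×16 + 15 = 95 (decimal)
Convert XCIV (Roman numeral) → 90 + 4 = 94 (decimal)
Compute 95 × 94 = 8930
8930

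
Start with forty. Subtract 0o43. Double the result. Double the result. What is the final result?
Convert forty (English words) → 40 (decimal)
Start: 40
Convert 0o43 (octal) → 4×8 + 3 = 35 (decimal)
40 - 35 = 5
5 × 2 = 10
10 × 2 = 20
20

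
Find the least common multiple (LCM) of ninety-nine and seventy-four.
Convert ninety-nine (English words) → 99 (decimal)
Convert seventy-four (English words) → 74 (decimal)
Compute lcm(99, 74) = 7326
7326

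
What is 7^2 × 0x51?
Convert 7^2 (power) → 49 (decimal)
Convert 0x51 (hexadecimal) → 5×16 + 1 = 81 (decimal)
Compute 49 × 81 = 3969
3969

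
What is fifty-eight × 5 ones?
Convert fifty-eight (English words) → 58 (decimal)
Convert 5 ones (place-value notation) → 5 (decimal)
Compute 58 × 5 = 290
290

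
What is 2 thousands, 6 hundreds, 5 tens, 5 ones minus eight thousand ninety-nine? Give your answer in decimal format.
Convert 2 thousands, 6 hundreds, 5 tens, 5 ones (place-value notation) → 2×1000 + 6×100 + 5×10 + 5 = 2655 (decimal)
Convert eight thousand ninety-nine (English words) → 8×1000 + 99 = 8099 (decimal)
Compute 2655 - 8099 = -5444
-5444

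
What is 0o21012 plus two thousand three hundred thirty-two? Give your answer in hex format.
Convert 0o21012 (octal) → 2×4096 + 1×512 + 1×8 + 2 = 8714 (decimal)
Convert two thousand three hundred thirty-two (English words) → 2×1000 + 3×100 + 32 = 2332 (decimal)
Compute 8714 + 2332 = 11046
Convert 11046 (decimal) → 11046 = 2×4096 + 11×256 + 2×16 + 6 → 0x2B26 (hexadecimal)
0x2B26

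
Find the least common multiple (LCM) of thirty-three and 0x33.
Convert thirty-three (English words) → 33 (decimal)
Convert 0x33 (hexadecimal) → 3×16 + 3 = 51 (decimal)
Compute lcm(33, 51) = 561
561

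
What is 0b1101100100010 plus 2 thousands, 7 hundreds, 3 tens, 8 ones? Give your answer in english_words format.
Convert 0b1101100100010 (binary) → 4096 + 2048 + 512 + 256 + 32 + 2 = 6946 (decimal)
Convert 2 thousands, 7 hundreds, 3 tens, 8 ones (place-value notation) → 2×1000 + 7×100 + 3×10 + 8 = 2738 (decimal)
Compute 6946 + 2738 = 9684
Convert 9684 (decimal) → 9684 = 9×1000 + 6×100 + 84 → nine thousand six hundred eighty-four (English words)
nine thousand six hundred eighty-four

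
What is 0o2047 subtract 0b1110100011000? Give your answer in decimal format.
Convert 0o2047 (octal) → 2×512 + 4×8 + 7 = 1063 (decimal)
Convert 0b1110100011000 (binary) → 4096 + 2048 + 1024 + 256 + 16 + 8 = 7448 (decimal)
Compute 1063 - 7448 = -6385
-6385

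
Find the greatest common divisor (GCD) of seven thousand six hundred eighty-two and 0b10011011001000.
Convert seven thousand six hundred eighty-two (English words) → 7×1000 + 6×100 + 82 = 7682 (decimal)
Convert 0b10011011001000 (binary) → 8192 + 1024 + 512 + 128 + 64 + 8 = 9928 (decimal)
Compute gcd(7682, 9928) = 2
2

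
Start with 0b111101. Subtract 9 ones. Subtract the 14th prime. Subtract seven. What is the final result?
Convert 0b111101 (binary) → 32 + 16 + 8 + 4 + 1 = 61 (decimal)
Start: 61
Convert 9 ones (place-value notation) → 9 (decimal)
61 - 9 = 52
Convert the 14th prime (prime index) → 43 (decimal)
52 - 43 = 9
Convert seven (English words) → 7 (decimal)
9 - 7 = 2
2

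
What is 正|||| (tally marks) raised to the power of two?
Convert 正|||| (tally marks) → 5 + 4 = 9 (decimal)
Convert two (English words) → 2 (decimal)
Compute 9 ^ 2 = 81
81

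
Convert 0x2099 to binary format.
Convert 0x2099 (hexadecimal) → 2×4096 + 9×16 + 9 = 8345 (decimal)
Convert 8345 (decimal) → 8345 = 8192 + 128 + 16 + 8 + 1 → 0b10000010011001 (binary)
0b10000010011001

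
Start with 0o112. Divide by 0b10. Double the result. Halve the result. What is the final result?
Convert 0o112 (octal) → 1×64 + 1×8 + 2 = 74 (decimal)
Start: 74
Convert 0b10 (binary) → 2 (decimal)
74 ÷ 2 = 37
37 × 2 = 74
74 ÷ 2 = 37
37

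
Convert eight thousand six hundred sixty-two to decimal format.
Convert eight thousand six hundred sixty-two (English words) → 8×1000 + 6×100 + 62 = 8662 (decimal)
8662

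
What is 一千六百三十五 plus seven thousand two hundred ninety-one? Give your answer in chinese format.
Convert 一千六百三十五 (Chinese numeral) → 1×1000 + 6×100 + 3×10 + 5 = 1635 (decimal)
Convert seven thousand two hundred ninety-one (English words) → 7×1000 + 2×100 + 91 = 7291 (decimal)
Compute 1635 + 7291 = 8926
Convert 8926 (decimal) → 8926 = 8×1000 + 9×100 + 2×10 + 6 → 八千九百二十六 (Chinese numeral)
八千九百二十六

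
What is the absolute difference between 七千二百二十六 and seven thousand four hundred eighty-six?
Convert 七千二百二十六 (Chinese numeral) → 7×1000 + 2×100 + 2×10 + 6 = 7226 (decimal)
Convert seven thousand four hundred eighty-six (English words) → 7×1000 + 4×100 + 86 = 7486 (decimal)
Compute |7226 - 7486| = 260
260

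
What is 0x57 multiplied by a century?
Convert 0x57 (hexadecimal) → 5×16 + 7 = 87 (decimal)
Convert a century (colloquial) → 100 (decimal)
Compute 87 × 100 = 8700
8700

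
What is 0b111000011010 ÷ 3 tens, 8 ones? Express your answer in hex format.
Convert 0b111000011010 (binary) → 2048 + 1024 + 512 + 16 + 8 + 2 = 3610 (decimal)
Convert 3 tens, 8 ones (place-value notation) → 3×10 + 8 = 38 (decimal)
Compute 3610 ÷ 38 = 95
Convert 95 (decimal) → 95 = 5×16 + 15 → 0x5F (hexadecimal)
0x5F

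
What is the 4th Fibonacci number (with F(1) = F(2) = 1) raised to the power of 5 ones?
Convert the 4th Fibonacci number (with F(1) = F(2) = 1) (Fibonacci index) → 1, 1, 2, 3 → 3 (decimal)
Convert 5 ones (place-value notation) → 5 (decimal)
Compute 3 ^ 5 = 243
243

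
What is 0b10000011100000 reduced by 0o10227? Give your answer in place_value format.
Convert 0b10000011100000 (binary) → 8192 + 128 + 64 + 32 = 8416 (decimal)
Convert 0o10227 (octal) → 1×4096 + 2×64 + 2×8 + 7 = 4247 (decimal)
Compute 8416 - 4247 = 4169
Convert 4169 (decimal) → 4169 = 4×1000 + 1×100 + 6×10 + 9 → 4 thousands, 1 hundred, 6 tens, 9 ones (place-value notation)
4 thousands, 1 hundred, 6 tens, 9 ones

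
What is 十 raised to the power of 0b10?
Convert 十 (Chinese numeral) → 1×10 = 10 (decimal)
Convert 0b10 (binary) → 2 (decimal)
Compute 10 ^ 2 = 100
100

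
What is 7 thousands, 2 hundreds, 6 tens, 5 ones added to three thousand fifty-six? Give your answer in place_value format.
Convert 7 thousands, 2 hundreds, 6 tens, 5 ones (place-value notation) → 7×1000 + 2×100 + 6×10 + 5 = 7265 (decimal)
Convert three thousand fifty-six (English words) → 3×1000 + 56 = 3056 (decimal)
Compute 7265 + 3056 = 10321
Convert 10321 (decimal) → 10321 = 10×1000 + 3×100 + 2×10 + 1 → 10 thousands, 3 hundreds, 2 tens, 1 one (place-value notation)
10 thousands, 3 hundreds, 2 tens, 1 one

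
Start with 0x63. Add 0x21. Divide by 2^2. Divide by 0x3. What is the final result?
Convert 0x63 (hexadecimal) → 6×16 + 3 = 99 (decimal)
Start: 99
Convert 0x21 (hexadecimal) → 2×16 + 1 = 33 (decimal)
99 + 33 = 132
Convert 2^2 (power) → 4 (decimal)
132 ÷ 4 = 33
Convert 0x3 (hexadecimal) → 3 (decimal)
33 ÷ 3 = 11
11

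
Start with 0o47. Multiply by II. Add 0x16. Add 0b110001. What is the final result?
Convert 0o47 (octal) → 4×8 + 7 = 39 (decimal)
Start: 39
Convert II (Roman numeral) → 1 + 1 = 2 (decimal)
39 × 2 = 78
Convert 0x16 (hexadecimal) → 1×16 + 6 = 22 (decimal)
78 + 22 = 100
Convert 0b110001 (binary) → 32 + 16 + 1 = 49 (decimal)
100 + 49 = 149
149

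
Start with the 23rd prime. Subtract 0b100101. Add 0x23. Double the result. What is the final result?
Convert the 23rd prime (prime index) → 83 (decimal)
Start: 83
Convert 0b100101 (binary) → 32 + 4 + 1 = 37 (decimal)
83 - 37 = 46
Convert 0x23 (hexadecimal) → 2×16 + 3 = 35 (decimal)
46 + 35 = 81
81 × 2 = 162
162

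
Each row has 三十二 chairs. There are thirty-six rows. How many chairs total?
Convert 三十二 (Chinese numeral) → 3×10 + 2 = 32 (decimal)
Convert thirty-six (English words) → 36 (decimal)
Compute 32 × 36 = 1152
1152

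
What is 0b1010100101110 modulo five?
Convert 0b1010100101110 (binary) → 4096 + 1024 + 256 + 32 + 8 + 4 + 2 = 5422 (decimal)
Convert five (English words) → 5 (decimal)
Compute 5422 mod 5 = 2
2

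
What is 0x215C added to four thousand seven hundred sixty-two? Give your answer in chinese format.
Convert 0x215C (hexadecimal) → 2×4096 + 1×256 + 5×16 + 12 = 8540 (decimal)
Convert four thousand seven hundred sixty-two (English words) → 4×1000 + 7×100 + 62 = 4762 (decimal)
Compute 8540 + 4762 = 13302
Convert 13302 (decimal) → 13302 = 1×10000 + 3×1000 + 3×100 + 2 → 一万三千三百零二 (Chinese numeral)
一万三千三百零二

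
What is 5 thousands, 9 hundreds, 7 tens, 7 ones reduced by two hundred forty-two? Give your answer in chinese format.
Convert 5 thousands, 9 hundreds, 7 tens, 7 ones (place-value notation) → 5×1000 + 9×100 + 7×10 + 7 = 5977 (decimal)
Convert two hundred forty-two (English words) → 2×100 + 42 = 242 (decimal)
Compute 5977 - 242 = 5735
Convert 5735 (decimal) → 5735 = 5×1000 + 7×100 + 3×10 + 5 → 五千七百三十五 (Chinese numeral)
五千七百三十五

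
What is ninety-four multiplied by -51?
Convert ninety-four (English words) → 94 (decimal)
Compute 94 × -51 = -4794
-4794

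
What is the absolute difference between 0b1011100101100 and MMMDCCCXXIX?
Convert 0b1011100101100 (binary) → 4096 + 1024 + 512 + 256 + 32 + 8 + 4 = 5932 (decimal)
Convert MMMDCCCXXIX (Roman numeral) → 1000 + 1000 + 1000 + 500 + 100 + 100 + 100 + 10 + 10 + 9 = 3829 (decimal)
Compute |5932 - 3829| = 2103
2103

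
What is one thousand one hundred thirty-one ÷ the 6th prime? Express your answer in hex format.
Convert one thousand one hundred thirty-one (English words) → 1×1000 + 1×100 + 31 = 1131 (decimal)
Convert the 6th prime (prime index) → 13 (decimal)
Compute 1131 ÷ 13 = 87
Convert 87 (decimal) → 87 = 5×16 + 7 → 0x57 (hexadecimal)
0x57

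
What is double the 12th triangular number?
The 12th triangular number = 12×13/2 = 78
Compute 78 × 2 = 156
156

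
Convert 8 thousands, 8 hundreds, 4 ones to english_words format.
Convert 8 thousands, 8 hundreds, 4 ones (place-value notation) → 8×1000 + 8×100 + 4 = 8804 (decimal)
Convert 8804 (decimal) → 8804 = 8×1000 + 8×100 + 4 → eight thousand eight hundred four (English words)
eight thousand eight hundred four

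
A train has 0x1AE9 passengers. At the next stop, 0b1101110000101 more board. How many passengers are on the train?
Convert 0x1AE9 (hexadecimal) → 1×4096 + 10×256 + 14×16 + 9 = 6889 (decimal)
Convert 0b1101110000101 (binary) → 4096 + 2048 + 512 + 256 + 128 + 4 + 1 = 7045 (decimal)
Compute 6889 + 7045 = 13934
13934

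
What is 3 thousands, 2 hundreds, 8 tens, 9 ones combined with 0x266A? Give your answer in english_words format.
Convert 3 thousands, 2 hundreds, 8 tens, 9 ones (place-value notation) → 3×1000 + 2×100 + 8×10 + 9 = 3289 (decimal)
Convert 0x266A (hexadecimal) → 2×4096 + 6×256 + 6×16 + 10 = 9834 (decimal)
Compute 3289 + 9834 = 13123
Convert 13123 (decimal) → 13123 = 13×1000 + 1×100 + 23 → thirteen thousand one hundred twenty-three (English words)
thirteen thousand one hundred twenty-three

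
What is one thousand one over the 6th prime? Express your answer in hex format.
Convert one thousand one (English words) → 1×1000 + 1 = 1001 (decimal)
Convert the 6th prime (prime index) → 13 (decimal)
Compute 1001 ÷ 13 = 77
Convert 77 (decimal) → 77 = 4×16 + 13 → 0x4D (hexadecimal)
0x4D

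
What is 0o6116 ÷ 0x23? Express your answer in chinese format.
Convert 0o6116 (octal) → 6×512 + 1×64 + 1×8 + 6 = 3150 (decimal)
Convert 0x23 (hexadecimal) → 2×16 + 3 = 35 (decimal)
Compute 3150 ÷ 35 = 90
Convert 90 (decimal) → 90 = 9×10 → 九十 (Chinese numeral)
九十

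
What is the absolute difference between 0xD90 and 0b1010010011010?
Convert 0xD90 (hexadecimal) → 13×256 + 9×16 = 3472 (decimal)
Convert 0b1010010011010 (binary) → 4096 + 1024 + 128 + 16 + 8 + 2 = 5274 (decimal)
Compute |3472 - 5274| = 1802
1802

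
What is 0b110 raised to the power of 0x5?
Convert 0b110 (binary) → 4 + 2 = 6 (decimal)
Convert 0x5 (hexadecimal) → 5 (decimal)
Compute 6 ^ 5 = 7776
7776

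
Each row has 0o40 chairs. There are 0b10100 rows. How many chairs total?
Convert 0o40 (octal) → 4×8 = 32 (decimal)
Convert 0b10100 (binary) → 16 + 4 = 20 (decimal)
Compute 32 × 20 = 640
640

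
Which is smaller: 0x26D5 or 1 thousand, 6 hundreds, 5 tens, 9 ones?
Convert 0x26D5 (hexadecimal) → 2×4096 + 6×256 + 13×16 + 5 = 9941 (decimal)
Convert 1 thousand, 6 hundreds, 5 tens, 9 ones (place-value notation) → 1×1000 + 6×100 + 5×10 + 9 = 1659 (decimal)
Compare 9941 vs 1659: smaller = 1659
1659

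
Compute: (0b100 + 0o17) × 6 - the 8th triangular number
Convert 0b100 (binary) → 4 (decimal)
Convert 0o17 (octal) → 1×8 + 7 = 15 (decimal)
Convert the 8th triangular number (triangular index) → 8×9/2 = 36 (decimal)
Expression in decimal: (4 + 15) × 6 - 36
Parentheses first: 4 + 15 = 19
Multiply: 19 × 6 = 114
Subtract: 114 - 36 = 78
78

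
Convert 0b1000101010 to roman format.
Convert 0b1000101010 (binary) → 512 + 32 + 8 + 2 = 554 (decimal)
Convert 554 (decimal) → 554 = 500 + 50 + 4 → DLIV (Roman numeral)
DLIV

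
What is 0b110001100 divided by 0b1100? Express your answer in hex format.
Convert 0b110001100 (binary) → 256 + 128 + 8 + 4 = 396 (decimal)
Convert 0b1100 (binary) → 8 + 4 = 12 (decimal)
Compute 396 ÷ 12 = 33
Convert 33 (decimal) → 33 = 2×16 + 1 → 0x21 (hexadecimal)
0x21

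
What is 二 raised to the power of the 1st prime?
Convert 二 (Chinese numeral) → 2 (decimal)
Convert the 1st prime (prime index) → 2 (decimal)
Compute 2 ^ 2 = 4
4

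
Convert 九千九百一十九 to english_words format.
Convert 九千九百一十九 (Chinese numeral) → 9×1000 + 9×100 + 1×10 + 9 = 9919 (decimal)
Convert 9919 (decimal) → 9919 = 9×1000 + 9×100 + 19 → nine thousand nine hundred nineteen (English words)
nine thousand nine hundred nineteen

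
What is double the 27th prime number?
The 27th prime number = 103
Compute 103 × 2 = 206
206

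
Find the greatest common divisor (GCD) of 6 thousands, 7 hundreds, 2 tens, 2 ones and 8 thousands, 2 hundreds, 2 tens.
Convert 6 thousands, 7 hundreds, 2 tens, 2 ones (place-value notation) → 6×1000 + 7×100 + 2×10 + 2 = 6722 (decimal)
Convert 8 thousands, 2 hundreds, 2 tens (place-value notation) → 8×1000 + 2×100 + 2×10 = 8220 (decimal)
Compute gcd(6722, 8220) = 2
2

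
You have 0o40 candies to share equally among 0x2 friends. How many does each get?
Convert 0o40 (octal) → 4×8 = 32 (decimal)
Convert 0x2 (hexadecimal) → 2 (decimal)
Compute 32 ÷ 2 = 16
16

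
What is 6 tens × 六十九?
Convert 6 tens (place-value notation) → 6×10 = 60 (decimal)
Convert 六十九 (Chinese numeral) → 6×10 + 9 = 69 (decimal)
Compute 60 × 69 = 4140
4140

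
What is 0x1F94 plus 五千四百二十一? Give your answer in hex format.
Convert 0x1F94 (hexadecimal) → 1×4096 + 15×256 + 9×16 + 4 = 8084 (decimal)
Convert 五千四百二十一 (Chinese numeral) → 5×1000 + 4×100 + 2×10 + 1 = 5421 (decimal)
Compute 8084 + 5421 = 13505
Convert 13505 (decimal) → 13505 = 3×4096 + 4×256 + 12×16 + 1 → 0x34C1 (hexadecimal)
0x34C1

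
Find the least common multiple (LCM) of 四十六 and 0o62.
Convert 四十六 (Chinese numeral) → 4×10 + 6 = 46 (decimal)
Convert 0o62 (octal) → 6×8 + 2 = 50 (decimal)
Compute lcm(46, 50) = 1150
1150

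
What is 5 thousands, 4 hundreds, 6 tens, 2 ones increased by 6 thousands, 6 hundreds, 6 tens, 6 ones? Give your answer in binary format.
Convert 5 thousands, 4 hundreds, 6 tens, 2 ones (place-value notation) → 5×1000 + 4×100 + 6×10 + 2 = 5462 (decimal)
Convert 6 thousands, 6 hundreds, 6 tens, 6 ones (place-value notation) → 6×1000 + 6×100 + 6×10 + 6 = 6666 (decimal)
Compute 5462 + 6666 = 12128
Convert 12128 (decimal) → 12128 = 8192 + 2048 + 1024 + 512 + 256 + 64 + 32 → 0b10111101100000 (binary)
0b10111101100000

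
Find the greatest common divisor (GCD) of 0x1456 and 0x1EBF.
Convert 0x1456 (hexadecimal) → 1×4096 + 4×256 + 5×16 + 6 = 5206 (decimal)
Convert 0x1EBF (hexadecimal) → 1×4096 + 14×256 + 11×16 + 15 = 7871 (decimal)
Compute gcd(5206, 7871) = 1
1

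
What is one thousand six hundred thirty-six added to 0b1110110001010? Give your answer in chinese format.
Convert one thousand six hundred thirty-six (English words) → 1×1000 + 6×100 + 36 = 1636 (decimal)
Convert 0b1110110001010 (binary) → 4096 + 2048 + 1024 + 256 + 128 + 8 + 2 = 7562 (decimal)
Compute 1636 + 7562 = 9198
Convert 9198 (decimal) → 9198 = 9×1000 + 1×100 + 9×10 + 8 → 九千一百九十八 (Chinese numeral)
九千一百九十八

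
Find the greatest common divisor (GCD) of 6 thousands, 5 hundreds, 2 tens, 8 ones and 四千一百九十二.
Convert 6 thousands, 5 hundreds, 2 tens, 8 ones (place-value notation) → 6×1000 + 5×100 + 2×10 + 8 = 6528 (decimal)
Convert 四千一百九十二 (Chinese numeral) → 4×1000 + 1×100 + 9×10 + 2 = 4192 (decimal)
Compute gcd(6528, 4192) = 32
32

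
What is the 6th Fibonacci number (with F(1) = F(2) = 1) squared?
The 6th Fibonacci number (with F(1) = F(2) = 1): 1, 1, 2, 3, 5, 8 → 8
Compute 8² = 8 × 8 = 64
64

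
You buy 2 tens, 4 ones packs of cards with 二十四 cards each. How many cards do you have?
Convert 二十四 (Chinese numeral) → 2×10 + 4 = 24 (decimal)
Convert 2 tens, 4 ones (place-value notation) → 2×10 + 4 = 24 (decimal)
Compute 24 × 24 = 576
576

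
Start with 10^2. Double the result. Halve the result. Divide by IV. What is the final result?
Convert 10^2 (power) → 100 (decimal)
Start: 100
100 × 2 = 200
200 ÷ 2 = 100
Convert IV (Roman numeral) → 4 (decimal)
100 ÷ 4 = 25
25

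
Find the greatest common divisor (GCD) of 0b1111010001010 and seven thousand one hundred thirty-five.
Convert 0b1111010001010 (binary) → 4096 + 2048 + 1024 + 512 + 128 + 8 + 2 = 7818 (decimal)
Convert seven thousand one hundred thirty-five (English words) → 7×1000 + 1×100 + 35 = 7135 (decimal)
Compute gcd(7818, 7135) = 1
1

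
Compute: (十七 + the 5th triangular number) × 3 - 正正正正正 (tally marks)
Convert 十七 (Chinese numeral) → 1×10 + 7 = 17 (decimal)
Convert the 5th triangular number (triangular index) → 5×6/2 = 15 (decimal)
Convert 正正正正正 (tally marks) → 5 + 5 + 5 + 5 + 5 = 25 (decimal)
Expression in decimal: (17 + 15) × 3 - 25
Parentheses first: 17 + 15 = 32
Multiply: 32 × 3 = 96
Subtract: 96 - 25 = 71
71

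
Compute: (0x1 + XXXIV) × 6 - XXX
Convert 0x1 (hexadecimal) → 1 (decimal)
Convert XXXIV (Roman numeral) → 10 + 10 + 10 + 4 = 34 (decimal)
Convert XXX (Roman numeral) → 10 + 10 + 10 = 30 (decimal)
Expression in decimal: (1 + 34) × 6 - 30
Parentheses first: 1 + 34 = 35
Multiply: 35 × 6 = 210
Subtract: 210 - 30 = 180
180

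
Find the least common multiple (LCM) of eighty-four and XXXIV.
Convert eighty-four (English words) → 84 (decimal)
Convert XXXIV (Roman numeral) → 10 + 10 + 10 + 4 = 34 (decimal)
Compute lcm(84, 34) = 1428
1428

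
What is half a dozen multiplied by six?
Convert half a dozen (colloquial) → 6 (decimal)
Convert six (English words) → 6 (decimal)
Compute 6 × 6 = 36
36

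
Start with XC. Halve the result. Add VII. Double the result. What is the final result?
Convert XC (Roman numeral) → 90 (decimal)
Start: 90
90 ÷ 2 = 45
Convert VII (Roman numeral) → 5 + 1 + 1 = 7 (decimal)
45 + 7 = 52
52 × 2 = 104
104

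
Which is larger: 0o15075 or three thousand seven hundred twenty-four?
Convert 0o15075 (octal) → 1×4096 + 5×512 + 7×8 + 5 = 6717 (decimal)
Convert three thousand seven hundred twenty-four (English words) → 3×1000 + 7×100 + 24 = 3724 (decimal)
Compare 6717 vs 3724: larger = 6717
6717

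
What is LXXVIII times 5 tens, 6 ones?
Convert LXXVIII (Roman numeral) → 50 + 10 + 10 + 5 + 1 + 1 + 1 = 78 (decimal)
Convert 5 tens, 6 ones (place-value notation) → 5×10 + 6 = 56 (decimal)
Compute 78 × 56 = 4368
4368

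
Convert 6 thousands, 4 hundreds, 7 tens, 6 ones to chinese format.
Convert 6 thousands, 4 hundreds, 7 tens, 6 ones (place-value notation) → 6×1000 + 4×100 + 7×10 + 6 = 6476 (decimal)
Convert 6476 (decimal) → 6476 = 6×1000 + 4×100 + 7×10 + 6 → 六千四百七十六 (Chinese numeral)
六千四百七十六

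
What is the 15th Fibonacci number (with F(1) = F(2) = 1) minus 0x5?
The 15th Fibonacci number (with F(1) = F(2) = 1): 1, 1, 2, 3, 5, 8, 13, 21, 34, 55, 89, 144, 233, 377, 610 → 610
Convert 0x5 (hexadecimal) → 5 (decimal)
Compute 610 - 5 = 605
605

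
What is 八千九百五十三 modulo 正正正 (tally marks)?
Convert 八千九百五十三 (Chinese numeral) → 8×1000 + 9×100 + 5×10 + 3 = 8953 (decimal)
Convert 正正正 (tally marks) → 5 + 5 + 5 = 15 (decimal)
Compute 8953 mod 15 = 13
13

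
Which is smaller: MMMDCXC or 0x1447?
Convert MMMDCXC (Roman numeral) → 1000 + 1000 + 1000 + 500 + 100 + 90 = 3690 (decimal)
Convert 0x1447 (hexadecimal) → 1×4096 + 4×256 + 4×16 + 7 = 5191 (decimal)
Compare 3690 vs 5191: smaller = 3690
3690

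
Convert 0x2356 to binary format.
Convert 0x2356 (hexadecimal) → 2×4096 + 3×256 + 5×16 + 6 = 9046 (decimal)
Convert 9046 (decimal) → 9046 = 8192 + 512 + 256 + 64 + 16 + 4 + 2 → 0b10001101010110 (binary)
0b10001101010110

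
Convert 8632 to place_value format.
Convert 8632 (decimal) → 8632 = 8×1000 + 6×100 + 3×10 + 2 → 8 thousands, 6 hundreds, 3 tens, 2 ones (place-value notation)
8 thousands, 6 hundreds, 3 tens, 2 ones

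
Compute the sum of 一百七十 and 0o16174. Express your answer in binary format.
Convert 一百七十 (Chinese numeral) → 1×100 + 7×10 = 170 (decimal)
Convert 0o16174 (octal) → 1×4096 + 6×512 + 1×64 + 7×8 + 4 = 7292 (decimal)
Compute 170 + 7292 = 7462
Convert 7462 (decimal) → 7462 = 4096 + 2048 + 1024 + 256 + 32 + 4 + 2 → 0b1110100100110 (binary)
0b1110100100110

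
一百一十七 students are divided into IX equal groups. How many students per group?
Convert 一百一十七 (Chinese numeral) → 1×100 + 1×10 + 7 = 117 (decimal)
Convert IX (Roman numeral) → 9 (decimal)
Compute 117 ÷ 9 = 13
13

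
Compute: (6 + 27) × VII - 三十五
Convert VII (Roman numeral) → 5 + 1 + 1 = 7 (decimal)
Convert 三十五 (Chinese numeral) → 3×10 + 5 = 35 (decimal)
Expression in decimal: (6 + 27) × 7 - 35
Parentheses first: 6 + 27 = 33
Multiply: 33 × 7 = 231
Subtract: 231 - 35 = 196
196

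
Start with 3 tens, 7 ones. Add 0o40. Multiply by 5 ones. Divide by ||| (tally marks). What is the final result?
Convert 3 tens, 7 ones (place-value notation) → 3×10 + 7 = 37 (decimal)
Start: 37
Convert 0o40 (octal) → 4×8 = 32 (decimal)
37 + 32 = 69
Convert 5 ones (place-value notation) → 5 (decimal)
69 × 5 = 345
Convert ||| (tally marks) → 3 (decimal)
345 ÷ 3 = 115
115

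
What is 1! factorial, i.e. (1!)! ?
Convert 1! (factorial) → 1 (decimal)
Compute 1! = 1
1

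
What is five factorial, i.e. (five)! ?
Convert five (English words) → 5 (decimal)
Compute 5! = 120
120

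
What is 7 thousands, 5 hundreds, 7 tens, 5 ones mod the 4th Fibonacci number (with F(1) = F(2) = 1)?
Convert 7 thousands, 5 hundreds, 7 tens, 5 ones (place-value notation) → 7×1000 + 5×100 + 7×10 + 5 = 7575 (decimal)
Convert the 4th Fibonacci number (with F(1) = F(2) = 1) (Fibonacci index) → 1, 1, 2, 3 → 3 (decimal)
Compute 7575 mod 3 = 0
0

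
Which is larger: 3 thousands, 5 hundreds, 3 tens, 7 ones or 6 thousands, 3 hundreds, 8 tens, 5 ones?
Convert 3 thousands, 5 hundreds, 3 tens, 7 ones (place-value notation) → 3×1000 + 5×100 + 3×10 + 7 = 3537 (decimal)
Convert 6 thousands, 3 hundreds, 8 tens, 5 ones (place-value notation) → 6×1000 + 3×100 + 8×10 + 5 = 6385 (decimal)
Compare 3537 vs 6385: larger = 6385
6385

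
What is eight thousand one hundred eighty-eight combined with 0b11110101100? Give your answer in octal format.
Convert eight thousand one hundred eighty-eight (English words) → 8×1000 + 1×100 + 88 = 8188 (decimal)
Convert 0b11110101100 (binary) → 1024 + 512 + 256 + 128 + 32 + 8 + 4 = 1964 (decimal)
Compute 8188 + 1964 = 10152
Convert 10152 (decimal) → 10152 = 2×4096 + 3×512 + 6×64 + 5×8 → 0o23650 (octal)
0o23650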